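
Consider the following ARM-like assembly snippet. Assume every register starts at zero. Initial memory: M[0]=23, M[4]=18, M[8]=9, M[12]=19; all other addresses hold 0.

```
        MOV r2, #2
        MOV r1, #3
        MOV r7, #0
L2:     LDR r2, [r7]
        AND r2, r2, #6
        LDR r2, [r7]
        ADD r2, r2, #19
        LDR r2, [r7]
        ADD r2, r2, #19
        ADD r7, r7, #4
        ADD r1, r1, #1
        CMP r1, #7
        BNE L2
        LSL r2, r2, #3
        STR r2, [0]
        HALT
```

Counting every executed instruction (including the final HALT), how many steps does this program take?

46

r2=2
r1=3
r7=0
r2=M[0]=23
r2=23&6=6
r2=M[0]=23
r2=23+19=42
r2=M[0]=23
r2=23+19=42
r7=0+4=4
r1=3+1=4
CMP r1, #7  (cmp 4,7)
BNE L2: taken
r2=M[4]=18
r2=18&6=2
r2=M[4]=18
r2=18+19=37
r2=M[4]=18
r2=18+19=37
r7=4+4=8
r1=4+1=5
CMP r1, #7  (cmp 5,7)
BNE L2: taken
r2=M[8]=9
r2=9&6=0
r2=M[8]=9
r2=9+19=28
r2=M[8]=9
r2=9+19=28
r7=8+4=12
r1=5+1=6
CMP r1, #7  (cmp 6,7)
BNE L2: taken
r2=M[12]=19
r2=19&6=2
r2=M[12]=19
r2=19+19=38
r2=M[12]=19
r2=19+19=38
r7=12+4=16
r1=6+1=7
CMP r1, #7  (cmp 7,7)
BNE L2: not taken
r2=38<<3=304
STR r2, [0] → M[0]=304
halt.
Total executed instructions: 46.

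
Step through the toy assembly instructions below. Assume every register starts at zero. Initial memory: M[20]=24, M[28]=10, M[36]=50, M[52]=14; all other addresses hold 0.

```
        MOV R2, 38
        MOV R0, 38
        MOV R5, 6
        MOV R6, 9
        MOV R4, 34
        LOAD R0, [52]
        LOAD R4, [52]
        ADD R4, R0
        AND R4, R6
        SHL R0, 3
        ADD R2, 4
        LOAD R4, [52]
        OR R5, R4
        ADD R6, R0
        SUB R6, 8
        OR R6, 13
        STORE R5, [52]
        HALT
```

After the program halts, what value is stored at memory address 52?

14

R2=38
R0=38
R5=6
R6=9
R4=34
R0=M[52]=14
R4=M[52]=14
R4=14+14=28
R4=28&9=8
R0=14<<3=112
R2=38+4=42
R4=M[52]=14
R5=6|14=14
R6=9+112=121
R6=121-8=113
R6=113|13=125
STORE R5, [52] → M[52]=14
halt.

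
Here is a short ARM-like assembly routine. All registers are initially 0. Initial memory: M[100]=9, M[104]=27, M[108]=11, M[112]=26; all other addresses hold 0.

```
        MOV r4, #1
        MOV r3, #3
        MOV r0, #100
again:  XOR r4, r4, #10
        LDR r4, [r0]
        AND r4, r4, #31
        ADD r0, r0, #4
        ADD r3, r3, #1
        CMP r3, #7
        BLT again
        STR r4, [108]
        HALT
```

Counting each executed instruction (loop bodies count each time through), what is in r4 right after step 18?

r4=1
r3=3
r0=100
r4=1^10=11
r4=M[100]=9
r4=9&31=9
r0=100+4=104
r3=3+1=4
CMP r3, #7  (cmp 4,7)
BLT again: taken
r4=9^10=3
r4=M[104]=27
r4=27&31=27
r0=104+4=108
r3=4+1=5
CMP r3, #7  (cmp 5,7)
BLT again: taken
r4=27^10=17
After step 18: r4 = 17.

17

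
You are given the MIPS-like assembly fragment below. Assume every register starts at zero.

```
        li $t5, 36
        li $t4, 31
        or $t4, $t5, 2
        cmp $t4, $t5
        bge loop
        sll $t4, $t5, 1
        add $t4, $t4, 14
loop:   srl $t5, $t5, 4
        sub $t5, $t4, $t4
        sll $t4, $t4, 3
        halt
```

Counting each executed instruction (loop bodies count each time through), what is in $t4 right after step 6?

$t5=36
$t4=31
$t4=36|2=38
cmp $t4, $t5  (cmp 38,36)
bge loop: taken
$t5=36>>4=2
After step 6: $t4 = 38.

38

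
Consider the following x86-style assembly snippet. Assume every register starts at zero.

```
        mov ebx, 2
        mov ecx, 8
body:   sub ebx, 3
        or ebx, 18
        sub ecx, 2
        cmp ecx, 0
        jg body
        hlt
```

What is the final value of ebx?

after mov ebx, 2: ebx=2
after mov ecx, 8: ecx=8
after sub ebx, 3: ebx=2-3=-1
after or ebx, 18: ebx=(-1)|18=-1
after sub ecx, 2: ecx=8-2=6
cmp ecx, 0  (cmp 6,0)
jg body: taken
after sub ebx, 3: ebx=(-1)-3=-4
after or ebx, 18: ebx=(-4)|18=-2
after sub ecx, 2: ecx=6-2=4
cmp ecx, 0  (cmp 4,0)
jg body: taken
after sub ebx, 3: ebx=(-2)-3=-5
after or ebx, 18: ebx=(-5)|18=-5
after sub ecx, 2: ecx=4-2=2
cmp ecx, 0  (cmp 2,0)
jg body: taken
after sub ebx, 3: ebx=(-5)-3=-8
after or ebx, 18: ebx=(-8)|18=-6
after sub ecx, 2: ecx=2-2=0
cmp ecx, 0  (cmp 0,0)
jg body: not taken
halt.

-6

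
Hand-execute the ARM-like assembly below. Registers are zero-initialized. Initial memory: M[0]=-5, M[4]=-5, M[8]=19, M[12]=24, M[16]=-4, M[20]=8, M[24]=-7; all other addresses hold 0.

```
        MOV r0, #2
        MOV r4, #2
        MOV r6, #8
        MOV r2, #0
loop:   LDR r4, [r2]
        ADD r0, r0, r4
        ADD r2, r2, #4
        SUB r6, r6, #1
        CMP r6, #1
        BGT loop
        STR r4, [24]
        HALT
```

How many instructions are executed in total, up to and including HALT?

48

after MOV r0, #2: r0=2
after MOV r4, #2: r4=2
after MOV r6, #8: r6=8
after MOV r2, #0: r2=0
after LDR r4, [r2]: r4=M[0]=-5
after ADD r0, r0, r4: r0=2+(-5)=-3
after ADD r2, r2, #4: r2=0+4=4
after SUB r6, r6, #1: r6=8-1=7
CMP r6, #1  (cmp 7,1)
BGT loop: taken
after LDR r4, [r2]: r4=M[4]=-5
after ADD r0, r0, r4: r0=(-3)+(-5)=-8
after ADD r2, r2, #4: r2=4+4=8
after SUB r6, r6, #1: r6=7-1=6
CMP r6, #1  (cmp 6,1)
BGT loop: taken
after LDR r4, [r2]: r4=M[8]=19
after ADD r0, r0, r4: r0=(-8)+19=11
after ADD r2, r2, #4: r2=8+4=12
after SUB r6, r6, #1: r6=6-1=5
CMP r6, #1  (cmp 5,1)
BGT loop: taken
after LDR r4, [r2]: r4=M[12]=24
after ADD r0, r0, r4: r0=11+24=35
after ADD r2, r2, #4: r2=12+4=16
after SUB r6, r6, #1: r6=5-1=4
CMP r6, #1  (cmp 4,1)
BGT loop: taken
after LDR r4, [r2]: r4=M[16]=-4
after ADD r0, r0, r4: r0=35+(-4)=31
after ADD r2, r2, #4: r2=16+4=20
after SUB r6, r6, #1: r6=4-1=3
CMP r6, #1  (cmp 3,1)
BGT loop: taken
after LDR r4, [r2]: r4=M[20]=8
after ADD r0, r0, r4: r0=31+8=39
after ADD r2, r2, #4: r2=20+4=24
after SUB r6, r6, #1: r6=3-1=2
CMP r6, #1  (cmp 2,1)
BGT loop: taken
after LDR r4, [r2]: r4=M[24]=-7
after ADD r0, r0, r4: r0=39+(-7)=32
after ADD r2, r2, #4: r2=24+4=28
after SUB r6, r6, #1: r6=2-1=1
CMP r6, #1  (cmp 1,1)
BGT loop: not taken
STR r4, [24] → M[24]=-7
halt.
Total executed instructions: 48.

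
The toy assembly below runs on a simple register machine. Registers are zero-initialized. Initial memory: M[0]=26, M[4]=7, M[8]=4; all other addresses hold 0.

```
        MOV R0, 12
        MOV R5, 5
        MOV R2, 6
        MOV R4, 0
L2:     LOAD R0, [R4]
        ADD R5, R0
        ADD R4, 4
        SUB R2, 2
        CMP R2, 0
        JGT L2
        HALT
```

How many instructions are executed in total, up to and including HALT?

R0=12
R5=5
R2=6
R4=0
R0=M[0]=26
R5=5+26=31
R4=0+4=4
R2=6-2=4
CMP R2, 0  (cmp 4,0)
JGT L2: taken
R0=M[4]=7
R5=31+7=38
R4=4+4=8
R2=4-2=2
CMP R2, 0  (cmp 2,0)
JGT L2: taken
R0=M[8]=4
R5=38+4=42
R4=8+4=12
R2=2-2=0
CMP R2, 0  (cmp 0,0)
JGT L2: not taken
halt.
Total executed instructions: 23.

23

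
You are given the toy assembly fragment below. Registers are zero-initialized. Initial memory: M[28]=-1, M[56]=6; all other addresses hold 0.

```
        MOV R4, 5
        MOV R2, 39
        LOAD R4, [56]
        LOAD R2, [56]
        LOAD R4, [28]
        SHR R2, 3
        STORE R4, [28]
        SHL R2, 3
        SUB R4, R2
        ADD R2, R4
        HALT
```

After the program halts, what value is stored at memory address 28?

MOV R4, 5 → R4=5
MOV R2, 39 → R2=39
LOAD R4, [56] → R4=M[56]=6
LOAD R2, [56] → R2=M[56]=6
LOAD R4, [28] → R4=M[28]=-1
SHR R2, 3 → R2=6>>3=0
STORE R4, [28] → M[28]=-1
SHL R2, 3 → R2=0<<3=0
SUB R4, R2 → R4=(-1)-0=-1
ADD R2, R4 → R2=0+(-1)=-1
halt.

-1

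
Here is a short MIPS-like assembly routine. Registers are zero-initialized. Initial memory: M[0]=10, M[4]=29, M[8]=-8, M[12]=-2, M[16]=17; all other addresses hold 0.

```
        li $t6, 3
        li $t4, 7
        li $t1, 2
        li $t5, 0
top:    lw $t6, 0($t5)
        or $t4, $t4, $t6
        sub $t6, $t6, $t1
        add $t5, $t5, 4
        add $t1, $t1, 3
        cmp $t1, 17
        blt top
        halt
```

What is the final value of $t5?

20

after li $t6, 3: $t6=3
after li $t4, 7: $t4=7
after li $t1, 2: $t1=2
after li $t5, 0: $t5=0
after lw $t6, 0($t5): $t6=M[0]=10
after or $t4, $t4, $t6: $t4=7|10=15
after sub $t6, $t6, $t1: $t6=10-2=8
after add $t5, $t5, 4: $t5=0+4=4
after add $t1, $t1, 3: $t1=2+3=5
cmp $t1, 17  (cmp 5,17)
blt top: taken
after lw $t6, 0($t5): $t6=M[4]=29
after or $t4, $t4, $t6: $t4=15|29=31
after sub $t6, $t6, $t1: $t6=29-5=24
after add $t5, $t5, 4: $t5=4+4=8
after add $t1, $t1, 3: $t1=5+3=8
cmp $t1, 17  (cmp 8,17)
blt top: taken
after lw $t6, 0($t5): $t6=M[8]=-8
after or $t4, $t4, $t6: $t4=31|(-8)=-1
after sub $t6, $t6, $t1: $t6=(-8)-8=-16
after add $t5, $t5, 4: $t5=8+4=12
after add $t1, $t1, 3: $t1=8+3=11
cmp $t1, 17  (cmp 11,17)
blt top: taken
after lw $t6, 0($t5): $t6=M[12]=-2
after or $t4, $t4, $t6: $t4=(-1)|(-2)=-1
after sub $t6, $t6, $t1: $t6=(-2)-11=-13
after add $t5, $t5, 4: $t5=12+4=16
after add $t1, $t1, 3: $t1=11+3=14
cmp $t1, 17  (cmp 14,17)
blt top: taken
after lw $t6, 0($t5): $t6=M[16]=17
after or $t4, $t4, $t6: $t4=(-1)|17=-1
after sub $t6, $t6, $t1: $t6=17-14=3
after add $t5, $t5, 4: $t5=16+4=20
after add $t1, $t1, 3: $t1=14+3=17
cmp $t1, 17  (cmp 17,17)
blt top: not taken
halt.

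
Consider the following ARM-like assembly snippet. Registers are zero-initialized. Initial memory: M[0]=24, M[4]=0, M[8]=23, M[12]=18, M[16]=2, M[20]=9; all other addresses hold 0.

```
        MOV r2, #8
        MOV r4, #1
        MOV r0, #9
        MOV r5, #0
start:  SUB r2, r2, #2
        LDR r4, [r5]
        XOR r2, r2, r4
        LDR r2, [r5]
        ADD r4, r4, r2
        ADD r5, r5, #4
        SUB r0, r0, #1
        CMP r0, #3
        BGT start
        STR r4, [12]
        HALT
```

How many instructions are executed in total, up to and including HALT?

60

MOV r2, #8 → r2=8
MOV r4, #1 → r4=1
MOV r0, #9 → r0=9
MOV r5, #0 → r5=0
SUB r2, r2, #2 → r2=8-2=6
LDR r4, [r5] → r4=M[0]=24
XOR r2, r2, r4 → r2=6^24=30
LDR r2, [r5] → r2=M[0]=24
ADD r4, r4, r2 → r4=24+24=48
ADD r5, r5, #4 → r5=0+4=4
SUB r0, r0, #1 → r0=9-1=8
CMP r0, #3  (cmp 8,3)
BGT start: taken
SUB r2, r2, #2 → r2=24-2=22
LDR r4, [r5] → r4=M[4]=0
XOR r2, r2, r4 → r2=22^0=22
LDR r2, [r5] → r2=M[4]=0
ADD r4, r4, r2 → r4=0+0=0
ADD r5, r5, #4 → r5=4+4=8
SUB r0, r0, #1 → r0=8-1=7
CMP r0, #3  (cmp 7,3)
BGT start: taken
SUB r2, r2, #2 → r2=0-2=-2
LDR r4, [r5] → r4=M[8]=23
XOR r2, r2, r4 → r2=(-2)^23=-23
LDR r2, [r5] → r2=M[8]=23
ADD r4, r4, r2 → r4=23+23=46
ADD r5, r5, #4 → r5=8+4=12
SUB r0, r0, #1 → r0=7-1=6
CMP r0, #3  (cmp 6,3)
BGT start: taken
SUB r2, r2, #2 → r2=23-2=21
LDR r4, [r5] → r4=M[12]=18
XOR r2, r2, r4 → r2=21^18=7
LDR r2, [r5] → r2=M[12]=18
ADD r4, r4, r2 → r4=18+18=36
ADD r5, r5, #4 → r5=12+4=16
SUB r0, r0, #1 → r0=6-1=5
CMP r0, #3  (cmp 5,3)
BGT start: taken
SUB r2, r2, #2 → r2=18-2=16
LDR r4, [r5] → r4=M[16]=2
XOR r2, r2, r4 → r2=16^2=18
LDR r2, [r5] → r2=M[16]=2
ADD r4, r4, r2 → r4=2+2=4
ADD r5, r5, #4 → r5=16+4=20
SUB r0, r0, #1 → r0=5-1=4
CMP r0, #3  (cmp 4,3)
BGT start: taken
SUB r2, r2, #2 → r2=2-2=0
LDR r4, [r5] → r4=M[20]=9
XOR r2, r2, r4 → r2=0^9=9
LDR r2, [r5] → r2=M[20]=9
ADD r4, r4, r2 → r4=9+9=18
ADD r5, r5, #4 → r5=20+4=24
SUB r0, r0, #1 → r0=4-1=3
CMP r0, #3  (cmp 3,3)
BGT start: not taken
STR r4, [12] → M[12]=18
halt.
Total executed instructions: 60.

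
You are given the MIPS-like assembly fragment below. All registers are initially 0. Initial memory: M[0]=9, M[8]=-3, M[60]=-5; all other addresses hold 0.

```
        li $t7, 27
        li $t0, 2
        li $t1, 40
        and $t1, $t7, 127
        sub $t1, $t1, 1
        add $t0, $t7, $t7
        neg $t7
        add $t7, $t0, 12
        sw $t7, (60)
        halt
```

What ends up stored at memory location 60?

66

li $t7, 27 → $t7=27
li $t0, 2 → $t0=2
li $t1, 40 → $t1=40
and $t1, $t7, 127 → $t1=27&127=27
sub $t1, $t1, 1 → $t1=27-1=26
add $t0, $t7, $t7 → $t0=27+27=54
neg $t7 → $t7=-(27)=-27
add $t7, $t0, 12 → $t7=54+12=66
sw $t7, (60) → M[60]=66
halt.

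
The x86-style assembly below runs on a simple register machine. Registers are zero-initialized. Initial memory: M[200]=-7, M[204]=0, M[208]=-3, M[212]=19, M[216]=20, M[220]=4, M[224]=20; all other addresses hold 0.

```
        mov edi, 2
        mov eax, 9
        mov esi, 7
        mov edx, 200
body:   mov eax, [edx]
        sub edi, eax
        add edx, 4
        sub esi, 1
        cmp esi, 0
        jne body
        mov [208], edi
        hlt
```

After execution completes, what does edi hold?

after mov edi, 2: edi=2
after mov eax, 9: eax=9
after mov esi, 7: esi=7
after mov edx, 200: edx=200
after mov eax, [edx]: eax=M[200]=-7
after sub edi, eax: edi=2-(-7)=9
after add edx, 4: edx=200+4=204
after sub esi, 1: esi=7-1=6
cmp esi, 0  (cmp 6,0)
jne body: taken
after mov eax, [edx]: eax=M[204]=0
after sub edi, eax: edi=9-0=9
after add edx, 4: edx=204+4=208
after sub esi, 1: esi=6-1=5
cmp esi, 0  (cmp 5,0)
jne body: taken
after mov eax, [edx]: eax=M[208]=-3
after sub edi, eax: edi=9-(-3)=12
after add edx, 4: edx=208+4=212
after sub esi, 1: esi=5-1=4
cmp esi, 0  (cmp 4,0)
jne body: taken
after mov eax, [edx]: eax=M[212]=19
after sub edi, eax: edi=12-19=-7
after add edx, 4: edx=212+4=216
after sub esi, 1: esi=4-1=3
cmp esi, 0  (cmp 3,0)
jne body: taken
after mov eax, [edx]: eax=M[216]=20
after sub edi, eax: edi=(-7)-20=-27
after add edx, 4: edx=216+4=220
after sub esi, 1: esi=3-1=2
cmp esi, 0  (cmp 2,0)
jne body: taken
after mov eax, [edx]: eax=M[220]=4
after sub edi, eax: edi=(-27)-4=-31
after add edx, 4: edx=220+4=224
after sub esi, 1: esi=2-1=1
cmp esi, 0  (cmp 1,0)
jne body: taken
after mov eax, [edx]: eax=M[224]=20
after sub edi, eax: edi=(-31)-20=-51
after add edx, 4: edx=224+4=228
after sub esi, 1: esi=1-1=0
cmp esi, 0  (cmp 0,0)
jne body: not taken
mov [208], edi → M[208]=-51
halt.

-51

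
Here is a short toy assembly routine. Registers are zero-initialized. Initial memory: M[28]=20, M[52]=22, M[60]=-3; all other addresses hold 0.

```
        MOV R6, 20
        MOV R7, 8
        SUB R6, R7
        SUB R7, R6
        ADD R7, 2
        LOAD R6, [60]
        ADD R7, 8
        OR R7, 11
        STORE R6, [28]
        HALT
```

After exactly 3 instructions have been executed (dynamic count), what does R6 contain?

R6=20
R7=8
R6=20-8=12
After step 3: R6 = 12.

12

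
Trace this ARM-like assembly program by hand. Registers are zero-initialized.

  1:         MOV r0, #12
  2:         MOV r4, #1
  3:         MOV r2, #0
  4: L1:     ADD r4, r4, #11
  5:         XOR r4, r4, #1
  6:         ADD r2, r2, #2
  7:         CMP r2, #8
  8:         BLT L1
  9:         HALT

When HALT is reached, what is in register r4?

49

after MOV r0, #12: r0=12
after MOV r4, #1: r4=1
after MOV r2, #0: r2=0
after ADD r4, r4, #11: r4=1+11=12
after XOR r4, r4, #1: r4=12^1=13
after ADD r2, r2, #2: r2=0+2=2
CMP r2, #8  (cmp 2,8)
BLT L1: taken
after ADD r4, r4, #11: r4=13+11=24
after XOR r4, r4, #1: r4=24^1=25
after ADD r2, r2, #2: r2=2+2=4
CMP r2, #8  (cmp 4,8)
BLT L1: taken
after ADD r4, r4, #11: r4=25+11=36
after XOR r4, r4, #1: r4=36^1=37
after ADD r2, r2, #2: r2=4+2=6
CMP r2, #8  (cmp 6,8)
BLT L1: taken
after ADD r4, r4, #11: r4=37+11=48
after XOR r4, r4, #1: r4=48^1=49
after ADD r2, r2, #2: r2=6+2=8
CMP r2, #8  (cmp 8,8)
BLT L1: not taken
halt.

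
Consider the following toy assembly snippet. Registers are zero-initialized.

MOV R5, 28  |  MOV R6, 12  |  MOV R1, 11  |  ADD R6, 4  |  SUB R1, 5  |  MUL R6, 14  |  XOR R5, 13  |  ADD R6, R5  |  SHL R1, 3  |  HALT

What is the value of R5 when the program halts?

17

MOV R5, 28 → R5=28
MOV R6, 12 → R6=12
MOV R1, 11 → R1=11
ADD R6, 4 → R6=12+4=16
SUB R1, 5 → R1=11-5=6
MUL R6, 14 → R6=16*14=224
XOR R5, 13 → R5=28^13=17
ADD R6, R5 → R6=224+17=241
SHL R1, 3 → R1=6<<3=48
halt.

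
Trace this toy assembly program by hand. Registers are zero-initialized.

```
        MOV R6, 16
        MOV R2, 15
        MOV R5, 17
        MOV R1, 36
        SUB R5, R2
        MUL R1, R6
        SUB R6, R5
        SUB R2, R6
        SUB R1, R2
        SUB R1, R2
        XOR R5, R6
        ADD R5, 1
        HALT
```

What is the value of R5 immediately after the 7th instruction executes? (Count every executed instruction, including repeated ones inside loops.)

MOV R6, 16 → R6=16
MOV R2, 15 → R2=15
MOV R5, 17 → R5=17
MOV R1, 36 → R1=36
SUB R5, R2 → R5=17-15=2
MUL R1, R6 → R1=36*16=576
SUB R6, R5 → R6=16-2=14
After step 7: R5 = 2.

2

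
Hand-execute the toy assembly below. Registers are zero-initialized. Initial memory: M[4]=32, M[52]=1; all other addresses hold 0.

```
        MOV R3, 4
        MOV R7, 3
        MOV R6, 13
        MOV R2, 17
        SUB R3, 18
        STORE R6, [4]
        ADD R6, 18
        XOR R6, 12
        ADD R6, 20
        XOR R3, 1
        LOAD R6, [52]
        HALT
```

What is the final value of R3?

-13

R3=4
R7=3
R6=13
R2=17
R3=4-18=-14
STORE R6, [4] → M[4]=13
R6=13+18=31
R6=31^12=19
R6=19+20=39
R3=(-14)^1=-13
R6=M[52]=1
halt.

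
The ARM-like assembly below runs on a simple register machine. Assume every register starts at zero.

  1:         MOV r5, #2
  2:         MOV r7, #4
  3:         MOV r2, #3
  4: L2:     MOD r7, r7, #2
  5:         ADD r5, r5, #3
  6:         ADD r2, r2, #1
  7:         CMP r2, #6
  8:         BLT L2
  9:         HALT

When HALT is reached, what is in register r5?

11

after MOV r5, #2: r5=2
after MOV r7, #4: r7=4
after MOV r2, #3: r2=3
after MOD r7, r7, #2: r7=4%2=0
after ADD r5, r5, #3: r5=2+3=5
after ADD r2, r2, #1: r2=3+1=4
CMP r2, #6  (cmp 4,6)
BLT L2: taken
after MOD r7, r7, #2: r7=0%2=0
after ADD r5, r5, #3: r5=5+3=8
after ADD r2, r2, #1: r2=4+1=5
CMP r2, #6  (cmp 5,6)
BLT L2: taken
after MOD r7, r7, #2: r7=0%2=0
after ADD r5, r5, #3: r5=8+3=11
after ADD r2, r2, #1: r2=5+1=6
CMP r2, #6  (cmp 6,6)
BLT L2: not taken
halt.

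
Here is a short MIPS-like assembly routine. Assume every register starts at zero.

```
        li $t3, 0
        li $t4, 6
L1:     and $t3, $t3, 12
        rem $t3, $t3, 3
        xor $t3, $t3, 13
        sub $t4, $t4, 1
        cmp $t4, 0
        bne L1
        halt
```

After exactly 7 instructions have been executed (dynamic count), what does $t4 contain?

li $t3, 0 → $t3=0
li $t4, 6 → $t4=6
and $t3, $t3, 12 → $t3=0&12=0
rem $t3, $t3, 3 → $t3=0%3=0
xor $t3, $t3, 13 → $t3=0^13=13
sub $t4, $t4, 1 → $t4=6-1=5
cmp $t4, 0  (cmp 5,0)
After step 7: $t4 = 5.

5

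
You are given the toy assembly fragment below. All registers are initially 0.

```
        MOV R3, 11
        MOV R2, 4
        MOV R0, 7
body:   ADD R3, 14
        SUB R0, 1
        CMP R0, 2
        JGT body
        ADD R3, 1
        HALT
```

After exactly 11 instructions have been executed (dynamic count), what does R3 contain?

39

R3=11
R2=4
R0=7
R3=11+14=25
R0=7-1=6
CMP R0, 2  (cmp 6,2)
JGT body: taken
R3=25+14=39
R0=6-1=5
CMP R0, 2  (cmp 5,2)
JGT body: taken
After step 11: R3 = 39.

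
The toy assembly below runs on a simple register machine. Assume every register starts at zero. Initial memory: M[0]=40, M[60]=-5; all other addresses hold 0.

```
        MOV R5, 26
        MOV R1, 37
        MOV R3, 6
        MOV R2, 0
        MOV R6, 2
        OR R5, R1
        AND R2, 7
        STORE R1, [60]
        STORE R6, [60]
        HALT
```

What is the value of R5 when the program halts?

R5=26
R1=37
R3=6
R2=0
R6=2
R5=26|37=63
R2=0&7=0
STORE R1, [60] → M[60]=37
STORE R6, [60] → M[60]=2
halt.

63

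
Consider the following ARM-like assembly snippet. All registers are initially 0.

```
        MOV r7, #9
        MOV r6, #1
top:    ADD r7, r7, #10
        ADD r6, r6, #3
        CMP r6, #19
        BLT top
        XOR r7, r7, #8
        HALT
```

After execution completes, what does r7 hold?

77

MOV r7, #9 → r7=9
MOV r6, #1 → r6=1
ADD r7, r7, #10 → r7=9+10=19
ADD r6, r6, #3 → r6=1+3=4
CMP r6, #19  (cmp 4,19)
BLT top: taken
ADD r7, r7, #10 → r7=19+10=29
ADD r6, r6, #3 → r6=4+3=7
CMP r6, #19  (cmp 7,19)
BLT top: taken
ADD r7, r7, #10 → r7=29+10=39
ADD r6, r6, #3 → r6=7+3=10
CMP r6, #19  (cmp 10,19)
BLT top: taken
ADD r7, r7, #10 → r7=39+10=49
ADD r6, r6, #3 → r6=10+3=13
CMP r6, #19  (cmp 13,19)
BLT top: taken
ADD r7, r7, #10 → r7=49+10=59
ADD r6, r6, #3 → r6=13+3=16
CMP r6, #19  (cmp 16,19)
BLT top: taken
ADD r7, r7, #10 → r7=59+10=69
ADD r6, r6, #3 → r6=16+3=19
CMP r6, #19  (cmp 19,19)
BLT top: not taken
XOR r7, r7, #8 → r7=69^8=77
halt.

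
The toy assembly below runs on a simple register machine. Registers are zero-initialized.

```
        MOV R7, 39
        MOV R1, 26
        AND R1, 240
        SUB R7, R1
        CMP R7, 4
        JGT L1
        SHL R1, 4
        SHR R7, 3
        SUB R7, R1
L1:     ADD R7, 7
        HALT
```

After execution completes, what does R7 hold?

R7=39
R1=26
R1=26&240=16
R7=39-16=23
CMP R7, 4  (cmp 23,4)
JGT L1: taken
R7=23+7=30
halt.

30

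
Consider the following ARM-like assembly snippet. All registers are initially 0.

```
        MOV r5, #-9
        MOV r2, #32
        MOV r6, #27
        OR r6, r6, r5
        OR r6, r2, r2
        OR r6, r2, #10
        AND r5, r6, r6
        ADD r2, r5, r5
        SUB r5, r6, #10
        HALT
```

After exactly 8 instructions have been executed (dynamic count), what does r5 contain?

42

after MOV r5, #-9: r5=-9
after MOV r2, #32: r2=32
after MOV r6, #27: r6=27
after OR r6, r6, r5: r6=27|(-9)=-1
after OR r6, r2, r2: r6=32|32=32
after OR r6, r2, #10: r6=32|10=42
after AND r5, r6, r6: r5=42&42=42
after ADD r2, r5, r5: r2=42+42=84
After step 8: r5 = 42.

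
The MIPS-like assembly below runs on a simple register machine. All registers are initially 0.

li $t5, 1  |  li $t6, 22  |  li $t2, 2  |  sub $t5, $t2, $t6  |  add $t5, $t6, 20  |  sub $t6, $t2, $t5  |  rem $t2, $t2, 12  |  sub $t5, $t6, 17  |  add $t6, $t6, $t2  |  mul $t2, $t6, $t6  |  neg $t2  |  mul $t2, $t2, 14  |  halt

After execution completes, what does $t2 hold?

-20216

after li $t5, 1: $t5=1
after li $t6, 22: $t6=22
after li $t2, 2: $t2=2
after sub $t5, $t2, $t6: $t5=2-22=-20
after add $t5, $t6, 20: $t5=22+20=42
after sub $t6, $t2, $t5: $t6=2-42=-40
after rem $t2, $t2, 12: $t2=2%12=2
after sub $t5, $t6, 17: $t5=(-40)-17=-57
after add $t6, $t6, $t2: $t6=(-40)+2=-38
after mul $t2, $t6, $t6: $t2=(-38)*(-38)=1444
after neg $t2: $t2=-(1444)=-1444
after mul $t2, $t2, 14: $t2=(-1444)*14=-20216
halt.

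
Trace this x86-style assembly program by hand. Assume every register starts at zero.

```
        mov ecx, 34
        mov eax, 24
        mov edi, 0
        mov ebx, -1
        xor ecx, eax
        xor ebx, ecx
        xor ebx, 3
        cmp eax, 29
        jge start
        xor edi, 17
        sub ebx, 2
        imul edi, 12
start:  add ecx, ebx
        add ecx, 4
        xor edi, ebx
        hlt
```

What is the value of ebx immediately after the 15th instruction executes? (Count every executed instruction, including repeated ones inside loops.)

mov ecx, 34 → ecx=34
mov eax, 24 → eax=24
mov edi, 0 → edi=0
mov ebx, -1 → ebx=-1
xor ecx, eax → ecx=34^24=58
xor ebx, ecx → ebx=(-1)^58=-59
xor ebx, 3 → ebx=(-59)^3=-58
cmp eax, 29  (cmp 24,29)
jge start: not taken
xor edi, 17 → edi=0^17=17
sub ebx, 2 → ebx=(-58)-2=-60
imul edi, 12 → edi=17*12=204
add ecx, ebx → ecx=58+(-60)=-2
add ecx, 4 → ecx=(-2)+4=2
xor edi, ebx → edi=204^(-60)=-248
After step 15: ebx = -60.

-60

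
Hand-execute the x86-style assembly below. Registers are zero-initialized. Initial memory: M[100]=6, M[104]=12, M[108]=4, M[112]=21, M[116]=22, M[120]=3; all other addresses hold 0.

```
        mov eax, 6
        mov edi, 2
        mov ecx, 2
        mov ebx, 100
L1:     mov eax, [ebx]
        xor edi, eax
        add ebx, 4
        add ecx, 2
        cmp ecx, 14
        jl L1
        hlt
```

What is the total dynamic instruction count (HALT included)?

41

after mov eax, 6: eax=6
after mov edi, 2: edi=2
after mov ecx, 2: ecx=2
after mov ebx, 100: ebx=100
after mov eax, [ebx]: eax=M[100]=6
after xor edi, eax: edi=2^6=4
after add ebx, 4: ebx=100+4=104
after add ecx, 2: ecx=2+2=4
cmp ecx, 14  (cmp 4,14)
jl L1: taken
after mov eax, [ebx]: eax=M[104]=12
after xor edi, eax: edi=4^12=8
after add ebx, 4: ebx=104+4=108
after add ecx, 2: ecx=4+2=6
cmp ecx, 14  (cmp 6,14)
jl L1: taken
after mov eax, [ebx]: eax=M[108]=4
after xor edi, eax: edi=8^4=12
after add ebx, 4: ebx=108+4=112
after add ecx, 2: ecx=6+2=8
cmp ecx, 14  (cmp 8,14)
jl L1: taken
after mov eax, [ebx]: eax=M[112]=21
after xor edi, eax: edi=12^21=25
after add ebx, 4: ebx=112+4=116
after add ecx, 2: ecx=8+2=10
cmp ecx, 14  (cmp 10,14)
jl L1: taken
after mov eax, [ebx]: eax=M[116]=22
after xor edi, eax: edi=25^22=15
after add ebx, 4: ebx=116+4=120
after add ecx, 2: ecx=10+2=12
cmp ecx, 14  (cmp 12,14)
jl L1: taken
after mov eax, [ebx]: eax=M[120]=3
after xor edi, eax: edi=15^3=12
after add ebx, 4: ebx=120+4=124
after add ecx, 2: ecx=12+2=14
cmp ecx, 14  (cmp 14,14)
jl L1: not taken
halt.
Total executed instructions: 41.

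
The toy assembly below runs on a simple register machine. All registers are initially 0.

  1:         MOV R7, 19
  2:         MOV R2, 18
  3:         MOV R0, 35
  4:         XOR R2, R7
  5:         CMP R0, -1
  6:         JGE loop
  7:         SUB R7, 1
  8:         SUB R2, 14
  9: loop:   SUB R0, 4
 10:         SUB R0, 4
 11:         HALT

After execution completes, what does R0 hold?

27

R7=19
R2=18
R0=35
R2=18^19=1
CMP R0, -1  (cmp 35,-1)
JGE loop: taken
R0=35-4=31
R0=31-4=27
halt.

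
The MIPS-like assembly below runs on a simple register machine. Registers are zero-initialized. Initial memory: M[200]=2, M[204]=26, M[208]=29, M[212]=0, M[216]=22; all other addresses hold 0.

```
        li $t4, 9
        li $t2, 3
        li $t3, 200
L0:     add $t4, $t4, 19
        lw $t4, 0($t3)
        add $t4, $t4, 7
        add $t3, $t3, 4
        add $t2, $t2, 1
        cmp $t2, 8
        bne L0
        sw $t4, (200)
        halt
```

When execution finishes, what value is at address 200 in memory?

li $t4, 9 → $t4=9
li $t2, 3 → $t2=3
li $t3, 200 → $t3=200
add $t4, $t4, 19 → $t4=9+19=28
lw $t4, 0($t3) → $t4=M[200]=2
add $t4, $t4, 7 → $t4=2+7=9
add $t3, $t3, 4 → $t3=200+4=204
add $t2, $t2, 1 → $t2=3+1=4
cmp $t2, 8  (cmp 4,8)
bne L0: taken
add $t4, $t4, 19 → $t4=9+19=28
lw $t4, 0($t3) → $t4=M[204]=26
add $t4, $t4, 7 → $t4=26+7=33
add $t3, $t3, 4 → $t3=204+4=208
add $t2, $t2, 1 → $t2=4+1=5
cmp $t2, 8  (cmp 5,8)
bne L0: taken
add $t4, $t4, 19 → $t4=33+19=52
lw $t4, 0($t3) → $t4=M[208]=29
add $t4, $t4, 7 → $t4=29+7=36
add $t3, $t3, 4 → $t3=208+4=212
add $t2, $t2, 1 → $t2=5+1=6
cmp $t2, 8  (cmp 6,8)
bne L0: taken
add $t4, $t4, 19 → $t4=36+19=55
lw $t4, 0($t3) → $t4=M[212]=0
add $t4, $t4, 7 → $t4=0+7=7
add $t3, $t3, 4 → $t3=212+4=216
add $t2, $t2, 1 → $t2=6+1=7
cmp $t2, 8  (cmp 7,8)
bne L0: taken
add $t4, $t4, 19 → $t4=7+19=26
lw $t4, 0($t3) → $t4=M[216]=22
add $t4, $t4, 7 → $t4=22+7=29
add $t3, $t3, 4 → $t3=216+4=220
add $t2, $t2, 1 → $t2=7+1=8
cmp $t2, 8  (cmp 8,8)
bne L0: not taken
sw $t4, (200) → M[200]=29
halt.

29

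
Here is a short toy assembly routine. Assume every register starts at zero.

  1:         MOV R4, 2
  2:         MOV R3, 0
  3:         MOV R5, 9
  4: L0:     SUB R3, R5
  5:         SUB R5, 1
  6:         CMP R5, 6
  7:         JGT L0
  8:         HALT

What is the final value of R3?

-24

after MOV R4, 2: R4=2
after MOV R3, 0: R3=0
after MOV R5, 9: R5=9
after SUB R3, R5: R3=0-9=-9
after SUB R5, 1: R5=9-1=8
CMP R5, 6  (cmp 8,6)
JGT L0: taken
after SUB R3, R5: R3=(-9)-8=-17
after SUB R5, 1: R5=8-1=7
CMP R5, 6  (cmp 7,6)
JGT L0: taken
after SUB R3, R5: R3=(-17)-7=-24
after SUB R5, 1: R5=7-1=6
CMP R5, 6  (cmp 6,6)
JGT L0: not taken
halt.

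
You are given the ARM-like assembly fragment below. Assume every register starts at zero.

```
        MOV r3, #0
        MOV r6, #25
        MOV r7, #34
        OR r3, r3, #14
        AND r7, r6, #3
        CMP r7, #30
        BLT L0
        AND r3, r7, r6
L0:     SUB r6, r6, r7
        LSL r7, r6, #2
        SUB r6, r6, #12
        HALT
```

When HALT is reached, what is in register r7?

96

r3=0
r6=25
r7=34
r3=0|14=14
r7=25&3=1
CMP r7, #30  (cmp 1,30)
BLT L0: taken
r6=25-1=24
r7=24<<2=96
r6=24-12=12
halt.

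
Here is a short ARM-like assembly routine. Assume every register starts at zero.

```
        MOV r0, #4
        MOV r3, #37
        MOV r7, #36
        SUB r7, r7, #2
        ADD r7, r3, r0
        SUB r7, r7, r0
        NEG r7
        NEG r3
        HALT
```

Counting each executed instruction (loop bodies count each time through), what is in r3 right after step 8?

-37

MOV r0, #4 → r0=4
MOV r3, #37 → r3=37
MOV r7, #36 → r7=36
SUB r7, r7, #2 → r7=36-2=34
ADD r7, r3, r0 → r7=37+4=41
SUB r7, r7, r0 → r7=41-4=37
NEG r7 → r7=-(37)=-37
NEG r3 → r3=-(37)=-37
After step 8: r3 = -37.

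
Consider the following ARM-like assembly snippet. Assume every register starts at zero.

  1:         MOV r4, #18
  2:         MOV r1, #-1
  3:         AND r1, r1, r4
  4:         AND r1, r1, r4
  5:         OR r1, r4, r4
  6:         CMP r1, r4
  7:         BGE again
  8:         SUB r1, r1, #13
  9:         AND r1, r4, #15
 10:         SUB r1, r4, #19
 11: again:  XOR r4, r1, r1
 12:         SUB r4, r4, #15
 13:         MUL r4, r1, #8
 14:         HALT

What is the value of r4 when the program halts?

after MOV r4, #18: r4=18
after MOV r1, #-1: r1=-1
after AND r1, r1, r4: r1=(-1)&18=18
after AND r1, r1, r4: r1=18&18=18
after OR r1, r4, r4: r1=18|18=18
CMP r1, r4  (cmp 18,18)
BGE again: taken
after XOR r4, r1, r1: r4=18^18=0
after SUB r4, r4, #15: r4=0-15=-15
after MUL r4, r1, #8: r4=18*8=144
halt.

144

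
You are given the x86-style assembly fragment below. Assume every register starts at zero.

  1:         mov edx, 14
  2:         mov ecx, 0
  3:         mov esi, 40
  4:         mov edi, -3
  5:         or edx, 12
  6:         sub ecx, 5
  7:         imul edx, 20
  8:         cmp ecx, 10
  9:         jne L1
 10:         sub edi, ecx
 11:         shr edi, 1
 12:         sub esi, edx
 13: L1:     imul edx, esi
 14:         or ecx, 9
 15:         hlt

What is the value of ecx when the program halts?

-5

after mov edx, 14: edx=14
after mov ecx, 0: ecx=0
after mov esi, 40: esi=40
after mov edi, -3: edi=-3
after or edx, 12: edx=14|12=14
after sub ecx, 5: ecx=0-5=-5
after imul edx, 20: edx=14*20=280
cmp ecx, 10  (cmp -5,10)
jne L1: taken
after imul edx, esi: edx=280*40=11200
after or ecx, 9: ecx=(-5)|9=-5
halt.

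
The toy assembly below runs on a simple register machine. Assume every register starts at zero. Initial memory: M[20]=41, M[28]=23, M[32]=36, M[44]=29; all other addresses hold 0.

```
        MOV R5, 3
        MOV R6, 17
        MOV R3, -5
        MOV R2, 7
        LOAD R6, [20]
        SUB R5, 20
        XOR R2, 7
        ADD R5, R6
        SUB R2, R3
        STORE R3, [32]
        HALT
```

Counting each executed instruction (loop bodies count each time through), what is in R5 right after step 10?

24

after MOV R5, 3: R5=3
after MOV R6, 17: R6=17
after MOV R3, -5: R3=-5
after MOV R2, 7: R2=7
after LOAD R6, [20]: R6=M[20]=41
after SUB R5, 20: R5=3-20=-17
after XOR R2, 7: R2=7^7=0
after ADD R5, R6: R5=(-17)+41=24
after SUB R2, R3: R2=0-(-5)=5
STORE R3, [32] → M[32]=-5
After step 10: R5 = 24.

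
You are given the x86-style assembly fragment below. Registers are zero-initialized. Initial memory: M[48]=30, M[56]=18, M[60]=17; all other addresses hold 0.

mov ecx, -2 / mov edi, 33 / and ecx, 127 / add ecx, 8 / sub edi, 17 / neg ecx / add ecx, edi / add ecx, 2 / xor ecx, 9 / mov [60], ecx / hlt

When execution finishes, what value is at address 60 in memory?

-123

ecx=-2
edi=33
ecx=(-2)&127=126
ecx=126+8=134
edi=33-17=16
ecx=-(134)=-134
ecx=(-134)+16=-118
ecx=(-118)+2=-116
ecx=(-116)^9=-123
mov [60], ecx → M[60]=-123
halt.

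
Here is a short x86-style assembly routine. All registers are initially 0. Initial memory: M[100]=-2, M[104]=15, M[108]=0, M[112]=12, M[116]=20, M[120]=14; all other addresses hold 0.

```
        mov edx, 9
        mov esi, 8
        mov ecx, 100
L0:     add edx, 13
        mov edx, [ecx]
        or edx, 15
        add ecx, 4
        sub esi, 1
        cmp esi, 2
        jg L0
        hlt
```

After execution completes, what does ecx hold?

124

after mov edx, 9: edx=9
after mov esi, 8: esi=8
after mov ecx, 100: ecx=100
after add edx, 13: edx=9+13=22
after mov edx, [ecx]: edx=M[100]=-2
after or edx, 15: edx=(-2)|15=-1
after add ecx, 4: ecx=100+4=104
after sub esi, 1: esi=8-1=7
cmp esi, 2  (cmp 7,2)
jg L0: taken
after add edx, 13: edx=(-1)+13=12
after mov edx, [ecx]: edx=M[104]=15
after or edx, 15: edx=15|15=15
after add ecx, 4: ecx=104+4=108
after sub esi, 1: esi=7-1=6
cmp esi, 2  (cmp 6,2)
jg L0: taken
after add edx, 13: edx=15+13=28
after mov edx, [ecx]: edx=M[108]=0
after or edx, 15: edx=0|15=15
after add ecx, 4: ecx=108+4=112
after sub esi, 1: esi=6-1=5
cmp esi, 2  (cmp 5,2)
jg L0: taken
after add edx, 13: edx=15+13=28
after mov edx, [ecx]: edx=M[112]=12
after or edx, 15: edx=12|15=15
after add ecx, 4: ecx=112+4=116
after sub esi, 1: esi=5-1=4
cmp esi, 2  (cmp 4,2)
jg L0: taken
after add edx, 13: edx=15+13=28
after mov edx, [ecx]: edx=M[116]=20
after or edx, 15: edx=20|15=31
after add ecx, 4: ecx=116+4=120
after sub esi, 1: esi=4-1=3
cmp esi, 2  (cmp 3,2)
jg L0: taken
after add edx, 13: edx=31+13=44
after mov edx, [ecx]: edx=M[120]=14
after or edx, 15: edx=14|15=15
after add ecx, 4: ecx=120+4=124
after sub esi, 1: esi=3-1=2
cmp esi, 2  (cmp 2,2)
jg L0: not taken
halt.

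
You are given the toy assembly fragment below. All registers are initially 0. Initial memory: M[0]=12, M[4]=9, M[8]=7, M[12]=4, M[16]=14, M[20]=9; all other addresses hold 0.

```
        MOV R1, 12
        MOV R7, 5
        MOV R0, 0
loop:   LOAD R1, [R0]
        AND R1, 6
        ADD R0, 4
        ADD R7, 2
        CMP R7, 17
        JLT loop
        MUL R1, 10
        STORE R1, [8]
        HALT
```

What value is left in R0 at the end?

24

after MOV R1, 12: R1=12
after MOV R7, 5: R7=5
after MOV R0, 0: R0=0
after LOAD R1, [R0]: R1=M[0]=12
after AND R1, 6: R1=12&6=4
after ADD R0, 4: R0=0+4=4
after ADD R7, 2: R7=5+2=7
CMP R7, 17  (cmp 7,17)
JLT loop: taken
after LOAD R1, [R0]: R1=M[4]=9
after AND R1, 6: R1=9&6=0
after ADD R0, 4: R0=4+4=8
after ADD R7, 2: R7=7+2=9
CMP R7, 17  (cmp 9,17)
JLT loop: taken
after LOAD R1, [R0]: R1=M[8]=7
after AND R1, 6: R1=7&6=6
after ADD R0, 4: R0=8+4=12
after ADD R7, 2: R7=9+2=11
CMP R7, 17  (cmp 11,17)
JLT loop: taken
after LOAD R1, [R0]: R1=M[12]=4
after AND R1, 6: R1=4&6=4
after ADD R0, 4: R0=12+4=16
after ADD R7, 2: R7=11+2=13
CMP R7, 17  (cmp 13,17)
JLT loop: taken
after LOAD R1, [R0]: R1=M[16]=14
after AND R1, 6: R1=14&6=6
after ADD R0, 4: R0=16+4=20
after ADD R7, 2: R7=13+2=15
CMP R7, 17  (cmp 15,17)
JLT loop: taken
after LOAD R1, [R0]: R1=M[20]=9
after AND R1, 6: R1=9&6=0
after ADD R0, 4: R0=20+4=24
after ADD R7, 2: R7=15+2=17
CMP R7, 17  (cmp 17,17)
JLT loop: not taken
after MUL R1, 10: R1=0*10=0
STORE R1, [8] → M[8]=0
halt.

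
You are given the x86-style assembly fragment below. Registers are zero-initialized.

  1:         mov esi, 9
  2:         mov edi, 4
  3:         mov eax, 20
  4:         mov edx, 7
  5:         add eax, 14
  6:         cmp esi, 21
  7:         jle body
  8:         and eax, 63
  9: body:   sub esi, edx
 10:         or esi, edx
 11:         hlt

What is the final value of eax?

after mov esi, 9: esi=9
after mov edi, 4: edi=4
after mov eax, 20: eax=20
after mov edx, 7: edx=7
after add eax, 14: eax=20+14=34
cmp esi, 21  (cmp 9,21)
jle body: taken
after sub esi, edx: esi=9-7=2
after or esi, edx: esi=2|7=7
halt.

34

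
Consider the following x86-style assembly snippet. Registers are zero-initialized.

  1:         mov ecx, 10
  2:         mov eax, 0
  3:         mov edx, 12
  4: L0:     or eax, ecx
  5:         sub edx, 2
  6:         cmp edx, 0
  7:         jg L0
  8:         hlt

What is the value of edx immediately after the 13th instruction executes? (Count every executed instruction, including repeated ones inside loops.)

ecx=10
eax=0
edx=12
eax=0|10=10
edx=12-2=10
cmp edx, 0  (cmp 10,0)
jg L0: taken
eax=10|10=10
edx=10-2=8
cmp edx, 0  (cmp 8,0)
jg L0: taken
eax=10|10=10
edx=8-2=6
After step 13: edx = 6.

6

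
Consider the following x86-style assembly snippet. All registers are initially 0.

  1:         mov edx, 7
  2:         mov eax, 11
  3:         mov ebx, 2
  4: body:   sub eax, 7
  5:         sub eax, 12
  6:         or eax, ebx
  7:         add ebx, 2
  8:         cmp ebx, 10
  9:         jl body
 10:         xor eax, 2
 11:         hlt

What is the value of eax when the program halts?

-55

after mov edx, 7: edx=7
after mov eax, 11: eax=11
after mov ebx, 2: ebx=2
after sub eax, 7: eax=11-7=4
after sub eax, 12: eax=4-12=-8
after or eax, ebx: eax=(-8)|2=-6
after add ebx, 2: ebx=2+2=4
cmp ebx, 10  (cmp 4,10)
jl body: taken
after sub eax, 7: eax=(-6)-7=-13
after sub eax, 12: eax=(-13)-12=-25
after or eax, ebx: eax=(-25)|4=-25
after add ebx, 2: ebx=4+2=6
cmp ebx, 10  (cmp 6,10)
jl body: taken
after sub eax, 7: eax=(-25)-7=-32
after sub eax, 12: eax=(-32)-12=-44
after or eax, ebx: eax=(-44)|6=-42
after add ebx, 2: ebx=6+2=8
cmp ebx, 10  (cmp 8,10)
jl body: taken
after sub eax, 7: eax=(-42)-7=-49
after sub eax, 12: eax=(-49)-12=-61
after or eax, ebx: eax=(-61)|8=-53
after add ebx, 2: ebx=8+2=10
cmp ebx, 10  (cmp 10,10)
jl body: not taken
after xor eax, 2: eax=(-53)^2=-55
halt.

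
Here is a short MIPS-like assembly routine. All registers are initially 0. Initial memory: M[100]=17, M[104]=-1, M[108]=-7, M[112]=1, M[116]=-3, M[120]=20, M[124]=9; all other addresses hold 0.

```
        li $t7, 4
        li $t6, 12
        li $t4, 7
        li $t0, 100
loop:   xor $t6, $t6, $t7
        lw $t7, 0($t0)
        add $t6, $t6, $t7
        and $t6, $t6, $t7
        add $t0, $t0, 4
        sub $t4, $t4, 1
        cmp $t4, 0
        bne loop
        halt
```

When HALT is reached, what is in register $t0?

li $t7, 4 → $t7=4
li $t6, 12 → $t6=12
li $t4, 7 → $t4=7
li $t0, 100 → $t0=100
xor $t6, $t6, $t7 → $t6=12^4=8
lw $t7, 0($t0) → $t7=M[100]=17
add $t6, $t6, $t7 → $t6=8+17=25
and $t6, $t6, $t7 → $t6=25&17=17
add $t0, $t0, 4 → $t0=100+4=104
sub $t4, $t4, 1 → $t4=7-1=6
cmp $t4, 0  (cmp 6,0)
bne loop: taken
xor $t6, $t6, $t7 → $t6=17^17=0
lw $t7, 0($t0) → $t7=M[104]=-1
add $t6, $t6, $t7 → $t6=0+(-1)=-1
and $t6, $t6, $t7 → $t6=(-1)&(-1)=-1
add $t0, $t0, 4 → $t0=104+4=108
sub $t4, $t4, 1 → $t4=6-1=5
cmp $t4, 0  (cmp 5,0)
bne loop: taken
xor $t6, $t6, $t7 → $t6=(-1)^(-1)=0
lw $t7, 0($t0) → $t7=M[108]=-7
add $t6, $t6, $t7 → $t6=0+(-7)=-7
and $t6, $t6, $t7 → $t6=(-7)&(-7)=-7
add $t0, $t0, 4 → $t0=108+4=112
sub $t4, $t4, 1 → $t4=5-1=4
cmp $t4, 0  (cmp 4,0)
bne loop: taken
xor $t6, $t6, $t7 → $t6=(-7)^(-7)=0
lw $t7, 0($t0) → $t7=M[112]=1
add $t6, $t6, $t7 → $t6=0+1=1
and $t6, $t6, $t7 → $t6=1&1=1
add $t0, $t0, 4 → $t0=112+4=116
sub $t4, $t4, 1 → $t4=4-1=3
cmp $t4, 0  (cmp 3,0)
bne loop: taken
xor $t6, $t6, $t7 → $t6=1^1=0
lw $t7, 0($t0) → $t7=M[116]=-3
add $t6, $t6, $t7 → $t6=0+(-3)=-3
and $t6, $t6, $t7 → $t6=(-3)&(-3)=-3
add $t0, $t0, 4 → $t0=116+4=120
sub $t4, $t4, 1 → $t4=3-1=2
cmp $t4, 0  (cmp 2,0)
bne loop: taken
xor $t6, $t6, $t7 → $t6=(-3)^(-3)=0
lw $t7, 0($t0) → $t7=M[120]=20
add $t6, $t6, $t7 → $t6=0+20=20
and $t6, $t6, $t7 → $t6=20&20=20
add $t0, $t0, 4 → $t0=120+4=124
sub $t4, $t4, 1 → $t4=2-1=1
cmp $t4, 0  (cmp 1,0)
bne loop: taken
xor $t6, $t6, $t7 → $t6=20^20=0
lw $t7, 0($t0) → $t7=M[124]=9
add $t6, $t6, $t7 → $t6=0+9=9
and $t6, $t6, $t7 → $t6=9&9=9
add $t0, $t0, 4 → $t0=124+4=128
sub $t4, $t4, 1 → $t4=1-1=0
cmp $t4, 0  (cmp 0,0)
bne loop: not taken
halt.

128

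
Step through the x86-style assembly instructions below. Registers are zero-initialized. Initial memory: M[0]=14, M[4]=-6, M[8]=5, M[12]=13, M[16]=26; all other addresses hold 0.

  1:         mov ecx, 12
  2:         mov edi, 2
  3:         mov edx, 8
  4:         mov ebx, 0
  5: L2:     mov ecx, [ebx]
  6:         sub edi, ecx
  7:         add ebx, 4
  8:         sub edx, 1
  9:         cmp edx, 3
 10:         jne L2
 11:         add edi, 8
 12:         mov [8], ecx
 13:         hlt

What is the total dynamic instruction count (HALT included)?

after mov ecx, 12: ecx=12
after mov edi, 2: edi=2
after mov edx, 8: edx=8
after mov ebx, 0: ebx=0
after mov ecx, [ebx]: ecx=M[0]=14
after sub edi, ecx: edi=2-14=-12
after add ebx, 4: ebx=0+4=4
after sub edx, 1: edx=8-1=7
cmp edx, 3  (cmp 7,3)
jne L2: taken
after mov ecx, [ebx]: ecx=M[4]=-6
after sub edi, ecx: edi=(-12)-(-6)=-6
after add ebx, 4: ebx=4+4=8
after sub edx, 1: edx=7-1=6
cmp edx, 3  (cmp 6,3)
jne L2: taken
after mov ecx, [ebx]: ecx=M[8]=5
after sub edi, ecx: edi=(-6)-5=-11
after add ebx, 4: ebx=8+4=12
after sub edx, 1: edx=6-1=5
cmp edx, 3  (cmp 5,3)
jne L2: taken
after mov ecx, [ebx]: ecx=M[12]=13
after sub edi, ecx: edi=(-11)-13=-24
after add ebx, 4: ebx=12+4=16
after sub edx, 1: edx=5-1=4
cmp edx, 3  (cmp 4,3)
jne L2: taken
after mov ecx, [ebx]: ecx=M[16]=26
after sub edi, ecx: edi=(-24)-26=-50
after add ebx, 4: ebx=16+4=20
after sub edx, 1: edx=4-1=3
cmp edx, 3  (cmp 3,3)
jne L2: not taken
after add edi, 8: edi=(-50)+8=-42
mov [8], ecx → M[8]=26
halt.
Total executed instructions: 37.

37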